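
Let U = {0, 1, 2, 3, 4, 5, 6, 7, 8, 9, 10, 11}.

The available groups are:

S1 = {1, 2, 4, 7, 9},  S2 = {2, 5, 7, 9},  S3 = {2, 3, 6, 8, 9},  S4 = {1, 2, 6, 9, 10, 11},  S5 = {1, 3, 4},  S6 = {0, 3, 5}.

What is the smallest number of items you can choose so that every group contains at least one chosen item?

2

H = {3, 9} meets every group (each contains at least one member of H), and |H| = 2.
The groups S4, S6 are pairwise disjoint, so any hitting set needs a separate item for each — at least 2. Hence 2 is optimal.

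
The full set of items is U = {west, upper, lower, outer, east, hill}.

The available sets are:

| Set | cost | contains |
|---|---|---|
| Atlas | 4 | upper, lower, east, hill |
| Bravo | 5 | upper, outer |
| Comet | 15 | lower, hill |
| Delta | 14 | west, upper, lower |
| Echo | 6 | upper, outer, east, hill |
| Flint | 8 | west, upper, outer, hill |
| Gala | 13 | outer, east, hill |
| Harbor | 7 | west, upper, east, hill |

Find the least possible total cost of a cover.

12

Atlas, Flint together cover every item (Atlas ∪ Flint = {west, upper, lower, outer, east, hill}); total cost 4 + 8 = 12.
No covering selection has total cost below 12.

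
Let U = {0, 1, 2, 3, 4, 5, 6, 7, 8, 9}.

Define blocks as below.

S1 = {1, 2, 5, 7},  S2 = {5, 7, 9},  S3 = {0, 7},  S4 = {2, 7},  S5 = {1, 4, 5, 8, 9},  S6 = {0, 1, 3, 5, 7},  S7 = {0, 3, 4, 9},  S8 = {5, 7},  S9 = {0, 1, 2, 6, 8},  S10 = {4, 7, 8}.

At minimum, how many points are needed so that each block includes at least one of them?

H = {1, 4, 7} meets every block (each contains at least one member of H), and |H| = 3.
No choice of 2 points meets every block, so 3 is the minimum.

3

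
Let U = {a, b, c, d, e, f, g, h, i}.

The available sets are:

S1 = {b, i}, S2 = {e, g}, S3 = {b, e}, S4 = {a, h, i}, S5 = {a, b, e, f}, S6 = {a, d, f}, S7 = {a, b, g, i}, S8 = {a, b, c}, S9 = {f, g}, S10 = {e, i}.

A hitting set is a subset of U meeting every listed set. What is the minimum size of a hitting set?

Take T = {a, b, g, i}. Each listed set contains at least one of these, so T is a hitting set of size 4.
No choice of 3 points meets every set, so 4 is the minimum.

4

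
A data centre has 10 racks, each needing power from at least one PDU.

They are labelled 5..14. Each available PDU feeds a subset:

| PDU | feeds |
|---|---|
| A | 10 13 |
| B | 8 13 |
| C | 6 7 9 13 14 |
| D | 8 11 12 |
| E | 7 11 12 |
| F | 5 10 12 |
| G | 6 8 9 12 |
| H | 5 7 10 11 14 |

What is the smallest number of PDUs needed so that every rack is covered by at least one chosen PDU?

3

C and G and H together: C ∪ G ∪ H = {5, 6, 7, 8, 9, 10, 11, 12, 13, 14} — every rack is covered.
No 2 of the 8 PDUs cover everything (all 28 combinations miss at least one rack), so 3 is optimal.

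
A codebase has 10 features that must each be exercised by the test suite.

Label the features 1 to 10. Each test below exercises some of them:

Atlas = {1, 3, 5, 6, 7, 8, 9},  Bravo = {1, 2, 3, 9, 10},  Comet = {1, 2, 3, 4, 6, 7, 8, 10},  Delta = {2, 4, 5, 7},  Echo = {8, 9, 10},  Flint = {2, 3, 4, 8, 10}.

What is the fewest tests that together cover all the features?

Atlas and Comet together: Atlas ∪ Comet = {1, 2, 3, 4, 5, 6, 7, 8, 9, 10} — every feature is covered.
No single test has all 10 features (the largest, Comet, has 8), so 2 is optimal.

2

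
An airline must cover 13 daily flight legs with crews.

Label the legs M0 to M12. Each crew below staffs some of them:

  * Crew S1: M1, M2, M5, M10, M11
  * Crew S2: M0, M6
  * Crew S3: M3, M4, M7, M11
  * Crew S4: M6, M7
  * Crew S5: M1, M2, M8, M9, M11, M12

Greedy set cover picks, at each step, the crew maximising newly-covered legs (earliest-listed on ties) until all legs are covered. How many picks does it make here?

Greedy: pick S5 (covers 6 new) → pick S3 (covers 3 new) → pick S1 (covers 2 new) → pick S2 (covers 2 new). Total picks: 4.

4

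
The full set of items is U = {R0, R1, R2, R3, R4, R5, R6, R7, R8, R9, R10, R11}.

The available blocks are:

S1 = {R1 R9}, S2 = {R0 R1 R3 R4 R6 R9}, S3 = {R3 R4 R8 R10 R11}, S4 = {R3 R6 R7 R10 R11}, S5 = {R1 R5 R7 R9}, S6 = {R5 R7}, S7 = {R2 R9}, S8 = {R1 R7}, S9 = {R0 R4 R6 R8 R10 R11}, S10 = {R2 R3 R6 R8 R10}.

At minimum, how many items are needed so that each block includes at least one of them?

3

The 3 items {R7, R9, R10} hit every block.
The blocks S1, S6, S10 are pairwise disjoint, so any hitting set needs a separate item for each — at least 3. Hence 3 is optimal.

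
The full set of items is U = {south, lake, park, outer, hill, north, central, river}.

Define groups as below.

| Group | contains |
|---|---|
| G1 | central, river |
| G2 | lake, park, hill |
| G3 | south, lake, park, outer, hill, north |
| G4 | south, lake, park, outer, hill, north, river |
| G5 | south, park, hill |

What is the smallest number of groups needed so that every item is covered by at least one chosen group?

G1 and G3 together: G1 ∪ G3 = {south, lake, park, outer, hill, north, central, river} — every item is covered.
No single group has all 8 items (the largest, G4, has 7), so 2 is optimal.

2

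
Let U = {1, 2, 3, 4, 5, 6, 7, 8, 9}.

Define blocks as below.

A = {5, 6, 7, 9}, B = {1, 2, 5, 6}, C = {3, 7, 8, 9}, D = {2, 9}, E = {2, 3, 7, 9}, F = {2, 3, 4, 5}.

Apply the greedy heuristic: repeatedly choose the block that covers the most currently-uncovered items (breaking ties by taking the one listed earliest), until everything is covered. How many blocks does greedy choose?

4

Greedy: pick A (covers 4 new) → pick F (covers 3 new) → pick B (covers 1 new) → pick C (covers 1 new). Total picks: 4.
(The true minimum cover uses only 3 blocks, so greedy is not optimal here.)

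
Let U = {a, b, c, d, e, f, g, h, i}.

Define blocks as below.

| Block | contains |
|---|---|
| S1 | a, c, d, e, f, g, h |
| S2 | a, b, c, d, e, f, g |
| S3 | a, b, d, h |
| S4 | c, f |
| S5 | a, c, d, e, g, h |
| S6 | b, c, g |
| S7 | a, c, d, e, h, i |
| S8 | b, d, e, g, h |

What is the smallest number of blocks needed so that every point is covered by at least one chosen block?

2

S2 and S7 together: S2 ∪ S7 = {a, b, c, d, e, f, g, h, i} — every point is covered.
No single block has all 9 points (the largest, S1, has 7), so 2 is optimal.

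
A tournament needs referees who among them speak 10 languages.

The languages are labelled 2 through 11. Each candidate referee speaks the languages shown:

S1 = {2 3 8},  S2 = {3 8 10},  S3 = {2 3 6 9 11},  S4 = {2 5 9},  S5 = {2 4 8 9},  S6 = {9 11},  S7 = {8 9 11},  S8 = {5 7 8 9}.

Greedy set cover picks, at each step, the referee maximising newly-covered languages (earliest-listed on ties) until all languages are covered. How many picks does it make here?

Greedy: pick S3 (covers 5 new) → pick S8 (covers 3 new) → pick S2 (covers 1 new) → pick S5 (covers 1 new). Total picks: 4.

4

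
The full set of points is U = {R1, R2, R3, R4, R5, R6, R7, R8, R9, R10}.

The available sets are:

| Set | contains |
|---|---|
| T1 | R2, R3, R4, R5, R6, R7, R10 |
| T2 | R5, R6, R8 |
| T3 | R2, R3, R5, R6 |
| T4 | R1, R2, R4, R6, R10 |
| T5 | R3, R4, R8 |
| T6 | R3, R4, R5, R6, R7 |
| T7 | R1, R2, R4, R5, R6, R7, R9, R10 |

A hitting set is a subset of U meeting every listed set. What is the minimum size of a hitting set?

Take H = {R3, R6}. Each listed set contains at least one of these, so H is a hitting set of size 2.
No single point lies in every set, so at least 2 are needed and 2 is optimal.

2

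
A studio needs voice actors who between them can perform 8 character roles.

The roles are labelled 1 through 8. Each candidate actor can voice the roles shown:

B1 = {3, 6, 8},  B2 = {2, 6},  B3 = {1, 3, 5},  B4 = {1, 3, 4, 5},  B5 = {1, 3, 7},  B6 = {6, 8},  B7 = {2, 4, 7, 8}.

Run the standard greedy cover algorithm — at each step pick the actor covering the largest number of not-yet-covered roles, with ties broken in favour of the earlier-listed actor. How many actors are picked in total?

3

Greedy: pick B4 (covers 4 new) → pick B7 (covers 3 new) → pick B1 (covers 1 new). Total picks: 3.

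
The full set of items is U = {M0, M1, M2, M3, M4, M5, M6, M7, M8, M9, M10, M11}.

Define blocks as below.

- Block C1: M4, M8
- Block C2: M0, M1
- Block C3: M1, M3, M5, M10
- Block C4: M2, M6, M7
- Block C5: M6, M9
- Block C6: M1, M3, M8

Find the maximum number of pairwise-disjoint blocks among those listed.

3

C1, C3, C4 are pairwise disjoint (C1={M4,M8}; C3={M1,M3,M5,M10}; C4={M2,M6,M7}).
Every remaining block overlaps one of these, and no 4 of the listed blocks are pairwise disjoint, so 3 is the maximum.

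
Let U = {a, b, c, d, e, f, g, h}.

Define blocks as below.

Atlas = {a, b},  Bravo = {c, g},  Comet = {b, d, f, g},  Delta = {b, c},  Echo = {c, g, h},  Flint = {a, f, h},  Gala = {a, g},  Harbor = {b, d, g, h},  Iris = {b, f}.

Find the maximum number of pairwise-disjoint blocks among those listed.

2

Bravo, Flint are pairwise disjoint (Bravo={c,g}; Flint={a,f,h}).
Every remaining block overlaps one of these, and no 3 of the listed blocks are pairwise disjoint, so 2 is the maximum.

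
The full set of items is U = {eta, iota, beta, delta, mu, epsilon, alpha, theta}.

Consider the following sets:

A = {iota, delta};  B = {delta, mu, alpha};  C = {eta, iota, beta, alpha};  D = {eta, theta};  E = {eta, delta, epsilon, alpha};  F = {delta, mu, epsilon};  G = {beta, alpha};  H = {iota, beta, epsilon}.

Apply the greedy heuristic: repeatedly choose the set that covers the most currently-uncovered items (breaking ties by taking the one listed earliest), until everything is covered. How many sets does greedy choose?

3

Greedy: pick C (covers 4 new) → pick F (covers 3 new) → pick D (covers 1 new). Total picks: 3.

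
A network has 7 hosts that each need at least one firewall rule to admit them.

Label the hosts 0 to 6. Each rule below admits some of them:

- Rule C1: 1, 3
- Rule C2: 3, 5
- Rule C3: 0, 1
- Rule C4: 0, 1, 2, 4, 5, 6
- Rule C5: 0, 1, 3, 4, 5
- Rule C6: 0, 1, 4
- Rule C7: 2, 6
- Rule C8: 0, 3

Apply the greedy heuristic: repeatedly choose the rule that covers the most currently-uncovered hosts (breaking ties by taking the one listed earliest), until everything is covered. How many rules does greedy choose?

Greedy: pick C4 (covers 6 new) → pick C1 (covers 1 new). Total picks: 2.

2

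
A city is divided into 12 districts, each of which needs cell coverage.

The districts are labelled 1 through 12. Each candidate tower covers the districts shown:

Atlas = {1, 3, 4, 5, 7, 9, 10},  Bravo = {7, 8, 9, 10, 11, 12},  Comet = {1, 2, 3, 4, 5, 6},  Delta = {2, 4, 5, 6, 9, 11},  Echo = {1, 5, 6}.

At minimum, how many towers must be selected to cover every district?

2

Bravo and Comet together: Bravo ∪ Comet = {1, 2, 3, 4, 5, 6, 7, 8, 9, 10, 11, 12} — every district is covered.
No single tower has all 12 districts (the largest, Atlas, has 7), so 2 is optimal.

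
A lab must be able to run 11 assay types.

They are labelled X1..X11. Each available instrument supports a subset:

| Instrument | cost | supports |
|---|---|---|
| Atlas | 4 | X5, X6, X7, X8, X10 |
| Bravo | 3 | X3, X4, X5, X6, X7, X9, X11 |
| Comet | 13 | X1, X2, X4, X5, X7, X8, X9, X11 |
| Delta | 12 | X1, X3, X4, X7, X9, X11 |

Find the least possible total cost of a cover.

20

Atlas, Bravo, Comet together cover every assay (Atlas ∪ Bravo ∪ Comet = {X1, X2, X3, X4, X5, X6, X7, X8, X9, X10, X11}); total cost 4 + 3 + 13 = 20.
No covering selection has total cost below 20.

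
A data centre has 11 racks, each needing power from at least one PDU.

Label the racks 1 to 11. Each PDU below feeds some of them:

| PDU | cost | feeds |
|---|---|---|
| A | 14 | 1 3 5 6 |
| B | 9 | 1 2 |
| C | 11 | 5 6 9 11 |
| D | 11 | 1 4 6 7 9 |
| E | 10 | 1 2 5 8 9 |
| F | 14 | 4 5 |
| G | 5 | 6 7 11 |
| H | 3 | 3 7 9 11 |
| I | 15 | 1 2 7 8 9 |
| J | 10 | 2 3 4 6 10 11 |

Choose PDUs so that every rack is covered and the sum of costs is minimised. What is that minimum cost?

23

E, H, J together cover every rack (E ∪ H ∪ J = {1, 2, 3, 4, 5, 6, 7, 8, 9, 10, 11}); total cost 10 + 3 + 10 = 23.
No covering selection has total cost below 23.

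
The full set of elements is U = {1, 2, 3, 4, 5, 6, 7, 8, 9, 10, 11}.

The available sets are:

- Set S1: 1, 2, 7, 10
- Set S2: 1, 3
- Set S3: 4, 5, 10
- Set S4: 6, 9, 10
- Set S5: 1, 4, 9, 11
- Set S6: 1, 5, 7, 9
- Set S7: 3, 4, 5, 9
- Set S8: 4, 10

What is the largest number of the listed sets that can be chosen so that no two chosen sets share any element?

S6, S8 are pairwise disjoint (S6={1,5,7,9}; S8={4,10}).
Every remaining set overlaps one of these, and no 3 of the listed sets are pairwise disjoint, so 2 is the maximum.

2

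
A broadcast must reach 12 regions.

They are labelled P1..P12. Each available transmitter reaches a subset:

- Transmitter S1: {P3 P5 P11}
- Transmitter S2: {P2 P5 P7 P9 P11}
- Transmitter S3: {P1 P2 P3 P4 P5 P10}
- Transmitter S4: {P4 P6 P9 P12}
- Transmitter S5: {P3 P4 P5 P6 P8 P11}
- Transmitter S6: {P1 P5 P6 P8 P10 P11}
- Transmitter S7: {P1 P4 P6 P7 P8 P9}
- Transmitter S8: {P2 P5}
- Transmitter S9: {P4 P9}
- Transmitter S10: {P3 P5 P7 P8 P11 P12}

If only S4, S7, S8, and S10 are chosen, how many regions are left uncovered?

Union of S4, S7, S8, S10 = {P1, P2, P3, P4, P5, P6, P7, P8, P9, P11, P12}.
Not covered: P10 — 1 region.

1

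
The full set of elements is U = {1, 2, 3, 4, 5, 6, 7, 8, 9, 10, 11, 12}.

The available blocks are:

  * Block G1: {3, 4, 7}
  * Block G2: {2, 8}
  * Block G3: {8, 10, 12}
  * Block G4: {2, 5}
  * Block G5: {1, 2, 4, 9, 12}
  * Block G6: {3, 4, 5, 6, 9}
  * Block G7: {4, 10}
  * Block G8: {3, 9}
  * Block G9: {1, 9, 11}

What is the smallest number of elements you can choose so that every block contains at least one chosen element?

4

The 4 elements {2, 4, 8, 9} hit every block.
The blocks G1, G3, G4, G9 are pairwise disjoint, so any hitting set needs a separate element for each — at least 4. Hence 4 is optimal.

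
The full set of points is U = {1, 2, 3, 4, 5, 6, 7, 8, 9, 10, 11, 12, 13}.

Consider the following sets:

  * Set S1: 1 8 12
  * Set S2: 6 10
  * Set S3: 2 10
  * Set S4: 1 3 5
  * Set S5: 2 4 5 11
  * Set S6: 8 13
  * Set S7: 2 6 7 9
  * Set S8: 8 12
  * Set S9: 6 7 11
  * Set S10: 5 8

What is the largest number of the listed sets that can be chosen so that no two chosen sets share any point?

4

S3, S4, S8, S9 are pairwise disjoint (S3={2,10}; S4={1,3,5}; S8={8,12}; S9={6,7,11}).
Every remaining set overlaps one of these, and no 5 of the listed sets are pairwise disjoint, so 4 is the maximum.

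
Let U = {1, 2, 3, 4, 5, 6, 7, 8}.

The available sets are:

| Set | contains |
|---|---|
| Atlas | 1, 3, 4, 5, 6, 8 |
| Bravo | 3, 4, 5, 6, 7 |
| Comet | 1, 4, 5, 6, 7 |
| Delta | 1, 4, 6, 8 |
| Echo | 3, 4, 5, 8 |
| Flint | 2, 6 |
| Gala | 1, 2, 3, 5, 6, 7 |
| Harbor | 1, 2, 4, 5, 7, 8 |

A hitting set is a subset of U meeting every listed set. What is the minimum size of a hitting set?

2

The 2 items {2, 4} hit every set.
The sets Echo, Flint are pairwise disjoint, so any hitting set needs a separate item for each — at least 2. Hence 2 is optimal.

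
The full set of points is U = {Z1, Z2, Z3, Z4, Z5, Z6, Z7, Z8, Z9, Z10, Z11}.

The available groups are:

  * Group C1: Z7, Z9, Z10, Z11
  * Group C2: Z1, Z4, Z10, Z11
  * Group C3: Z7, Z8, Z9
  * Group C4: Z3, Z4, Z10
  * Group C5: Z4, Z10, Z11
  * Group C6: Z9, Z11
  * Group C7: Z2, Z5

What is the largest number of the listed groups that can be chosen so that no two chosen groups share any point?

3

C4, C6, C7 are pairwise disjoint (C4={Z3,Z4,Z10}; C6={Z9,Z11}; C7={Z2,Z5}).
Every remaining group overlaps one of these, and no 4 of the listed groups are pairwise disjoint, so 3 is the maximum.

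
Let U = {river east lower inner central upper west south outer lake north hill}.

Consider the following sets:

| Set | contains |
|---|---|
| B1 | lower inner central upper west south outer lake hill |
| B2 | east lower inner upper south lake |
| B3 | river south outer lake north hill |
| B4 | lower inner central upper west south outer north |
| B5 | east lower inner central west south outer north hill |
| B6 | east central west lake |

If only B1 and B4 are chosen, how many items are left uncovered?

Union of B1, B4 = {lower, inner, central, upper, west, south, outer, lake, north, hill}.
Not covered: river, east — 2 items.

2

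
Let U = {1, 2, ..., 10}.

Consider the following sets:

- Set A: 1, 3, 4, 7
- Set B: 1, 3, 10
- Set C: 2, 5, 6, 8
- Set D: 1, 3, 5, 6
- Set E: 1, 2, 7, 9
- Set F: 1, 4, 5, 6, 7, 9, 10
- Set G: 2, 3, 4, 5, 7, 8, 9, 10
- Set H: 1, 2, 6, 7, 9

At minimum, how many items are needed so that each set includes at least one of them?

The 2 items {1, 2} hit every set.
The sets A, C are pairwise disjoint, so any hitting set needs a separate item for each — at least 2. Hence 2 is optimal.

2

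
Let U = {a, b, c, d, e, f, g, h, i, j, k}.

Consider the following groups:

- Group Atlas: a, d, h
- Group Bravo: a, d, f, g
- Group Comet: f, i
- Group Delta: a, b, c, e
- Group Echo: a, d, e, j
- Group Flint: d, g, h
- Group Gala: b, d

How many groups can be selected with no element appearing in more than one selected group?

3

Comet, Delta, Flint are pairwise disjoint (Comet={f,i}; Delta={a,b,c,e}; Flint={d,g,h}).
Every remaining group overlaps one of these, and no 4 of the listed groups are pairwise disjoint, so 3 is the maximum.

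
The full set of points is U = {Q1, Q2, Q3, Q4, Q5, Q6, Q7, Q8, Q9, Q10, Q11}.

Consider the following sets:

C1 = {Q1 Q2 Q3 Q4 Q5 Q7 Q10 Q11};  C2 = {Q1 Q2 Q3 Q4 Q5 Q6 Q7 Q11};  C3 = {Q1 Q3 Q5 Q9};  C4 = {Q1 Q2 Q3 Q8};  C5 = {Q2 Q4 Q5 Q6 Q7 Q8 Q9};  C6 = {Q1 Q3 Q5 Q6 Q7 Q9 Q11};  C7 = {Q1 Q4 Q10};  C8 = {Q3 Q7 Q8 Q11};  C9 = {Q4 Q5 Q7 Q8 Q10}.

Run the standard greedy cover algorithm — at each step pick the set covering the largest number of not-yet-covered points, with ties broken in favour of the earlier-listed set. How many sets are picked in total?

Greedy: pick C1 (covers 8 new) → pick C5 (covers 3 new). Total picks: 2.

2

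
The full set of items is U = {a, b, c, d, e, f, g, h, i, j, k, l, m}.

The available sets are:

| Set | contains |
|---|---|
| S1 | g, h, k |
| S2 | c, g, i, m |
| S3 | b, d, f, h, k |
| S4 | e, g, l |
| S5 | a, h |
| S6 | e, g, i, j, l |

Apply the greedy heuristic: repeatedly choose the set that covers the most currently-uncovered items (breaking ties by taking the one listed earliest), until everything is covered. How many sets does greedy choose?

Greedy: pick S3 (covers 5 new) → pick S6 (covers 5 new) → pick S2 (covers 2 new) → pick S5 (covers 1 new). Total picks: 4.

4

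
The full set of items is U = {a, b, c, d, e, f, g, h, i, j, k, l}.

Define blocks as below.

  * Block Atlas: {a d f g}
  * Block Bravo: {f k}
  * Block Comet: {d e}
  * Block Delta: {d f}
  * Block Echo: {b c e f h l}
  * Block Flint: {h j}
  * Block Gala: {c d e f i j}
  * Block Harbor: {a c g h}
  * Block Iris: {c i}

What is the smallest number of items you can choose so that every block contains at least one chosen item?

T = {d, h, i, k} meets every block (each contains at least one member of T), and |T| = 4.
The blocks Bravo, Comet, Flint, Iris are pairwise disjoint, so any hitting set needs a separate item for each — at least 4. Hence 4 is optimal.

4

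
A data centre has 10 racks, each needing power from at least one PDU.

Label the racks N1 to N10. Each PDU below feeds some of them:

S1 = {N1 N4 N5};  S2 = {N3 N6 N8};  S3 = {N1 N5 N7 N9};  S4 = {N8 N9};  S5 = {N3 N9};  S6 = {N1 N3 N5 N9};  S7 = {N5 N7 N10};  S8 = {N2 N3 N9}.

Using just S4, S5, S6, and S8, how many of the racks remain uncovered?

4

Union of S4, S5, S6, S8 = {N1, N2, N3, N5, N8, N9}.
Not covered: N4, N6, N7, N10 — 4 racks.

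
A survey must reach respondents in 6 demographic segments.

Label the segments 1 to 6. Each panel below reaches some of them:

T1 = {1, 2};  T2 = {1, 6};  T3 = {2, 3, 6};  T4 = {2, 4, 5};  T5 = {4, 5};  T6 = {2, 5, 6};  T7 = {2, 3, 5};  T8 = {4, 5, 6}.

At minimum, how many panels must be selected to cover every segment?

3

Take {T2, T4, T7}. Their union is {1, 2, 3, 4, 5, 6}, which is all 6 segments.
No 2 of the 8 panels cover everything (all 28 combinations miss at least one segment), so 3 is optimal.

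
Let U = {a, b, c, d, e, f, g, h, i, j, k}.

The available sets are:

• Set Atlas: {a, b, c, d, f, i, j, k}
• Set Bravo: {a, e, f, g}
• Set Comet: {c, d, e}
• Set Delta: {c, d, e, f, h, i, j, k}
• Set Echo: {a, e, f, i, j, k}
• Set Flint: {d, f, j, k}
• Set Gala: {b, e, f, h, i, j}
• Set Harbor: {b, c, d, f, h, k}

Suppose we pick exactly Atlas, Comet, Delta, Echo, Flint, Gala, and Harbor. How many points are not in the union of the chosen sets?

1

Union of Atlas, Comet, Delta, Echo, Flint, Gala, Harbor = {a, b, c, d, e, f, h, i, j, k}.
Not covered: g — 1 point.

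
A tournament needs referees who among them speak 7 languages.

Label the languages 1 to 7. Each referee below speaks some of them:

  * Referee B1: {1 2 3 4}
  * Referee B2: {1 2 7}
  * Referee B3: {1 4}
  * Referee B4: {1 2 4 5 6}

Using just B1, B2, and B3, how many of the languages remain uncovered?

2

Union of B1, B2, B3 = {1, 2, 3, 4, 7}.
Not covered: 5, 6 — 2 languages.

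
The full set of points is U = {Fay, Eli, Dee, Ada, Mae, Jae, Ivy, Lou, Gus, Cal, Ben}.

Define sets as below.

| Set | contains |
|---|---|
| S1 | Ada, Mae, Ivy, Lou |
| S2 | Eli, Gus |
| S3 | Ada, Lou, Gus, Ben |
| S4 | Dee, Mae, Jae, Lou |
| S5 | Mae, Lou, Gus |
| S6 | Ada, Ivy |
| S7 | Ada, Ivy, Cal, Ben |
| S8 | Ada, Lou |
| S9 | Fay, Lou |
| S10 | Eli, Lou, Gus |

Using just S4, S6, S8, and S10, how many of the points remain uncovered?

Union of S4, S6, S8, S10 = {Eli, Dee, Ada, Mae, Jae, Ivy, Lou, Gus}.
Not covered: Fay, Cal, Ben — 3 points.

3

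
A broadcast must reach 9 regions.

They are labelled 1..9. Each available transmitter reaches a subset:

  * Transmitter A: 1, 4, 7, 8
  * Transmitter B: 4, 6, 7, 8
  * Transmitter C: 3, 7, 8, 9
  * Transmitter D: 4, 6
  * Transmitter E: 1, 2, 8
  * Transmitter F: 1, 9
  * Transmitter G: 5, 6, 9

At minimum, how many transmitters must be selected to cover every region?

Take {B, C, E, G}. Their union is {1, 2, 3, 4, 5, 6, 7, 8, 9}, which is all 9 regions.
Only C contains 3, so C is forced; the remaining 5 regions need at least 3 more transmitters (each remaining transmitter adds at most 2) — so at least 4 transmitters are needed, and 4 is optimal.

4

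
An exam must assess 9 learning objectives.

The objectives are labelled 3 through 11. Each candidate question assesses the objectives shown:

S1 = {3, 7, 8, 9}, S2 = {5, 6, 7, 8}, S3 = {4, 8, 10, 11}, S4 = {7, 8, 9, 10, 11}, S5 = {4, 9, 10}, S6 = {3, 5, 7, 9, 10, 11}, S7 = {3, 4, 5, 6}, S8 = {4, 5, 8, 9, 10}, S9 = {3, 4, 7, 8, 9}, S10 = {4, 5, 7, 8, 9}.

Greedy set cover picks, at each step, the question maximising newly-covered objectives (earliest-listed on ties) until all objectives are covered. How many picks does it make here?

Greedy: pick S6 (covers 6 new) → pick S2 (covers 2 new) → pick S3 (covers 1 new). Total picks: 3.
(The true minimum cover uses only 2 questions, so greedy is not optimal here.)

3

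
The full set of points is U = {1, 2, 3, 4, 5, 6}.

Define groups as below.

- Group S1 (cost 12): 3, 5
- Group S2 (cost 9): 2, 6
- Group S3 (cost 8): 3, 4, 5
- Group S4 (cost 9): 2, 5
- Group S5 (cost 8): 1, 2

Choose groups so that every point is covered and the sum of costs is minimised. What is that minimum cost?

25

S2, S3, S5 together cover every point (S2 ∪ S3 ∪ S5 = {1, 2, 3, 4, 5, 6}); total cost 9 + 8 + 8 = 25.
No covering selection has total cost below 25.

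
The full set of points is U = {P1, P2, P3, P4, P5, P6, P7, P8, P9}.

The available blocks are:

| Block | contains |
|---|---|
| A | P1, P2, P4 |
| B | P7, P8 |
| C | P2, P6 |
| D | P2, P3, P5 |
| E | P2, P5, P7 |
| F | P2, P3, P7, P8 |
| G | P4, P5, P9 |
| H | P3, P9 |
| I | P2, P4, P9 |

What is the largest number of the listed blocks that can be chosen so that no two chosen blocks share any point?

A, B, H are pairwise disjoint (A={P1,P2,P4}; B={P7,P8}; H={P3,P9}).
Every remaining block overlaps one of these, and no 4 of the listed blocks are pairwise disjoint, so 3 is the maximum.

3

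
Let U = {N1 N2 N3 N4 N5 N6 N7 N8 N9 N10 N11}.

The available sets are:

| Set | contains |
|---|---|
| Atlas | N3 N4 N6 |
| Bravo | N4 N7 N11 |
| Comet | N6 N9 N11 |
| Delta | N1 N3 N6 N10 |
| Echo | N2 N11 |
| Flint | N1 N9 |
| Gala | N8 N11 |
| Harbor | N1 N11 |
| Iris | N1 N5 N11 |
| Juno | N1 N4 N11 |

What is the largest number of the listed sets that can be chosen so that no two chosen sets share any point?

3

Atlas, Echo, Flint are pairwise disjoint (Atlas={N3,N4,N6}; Echo={N2,N11}; Flint={N1,N9}).
Every remaining set overlaps one of these, and no 4 of the listed sets are pairwise disjoint, so 3 is the maximum.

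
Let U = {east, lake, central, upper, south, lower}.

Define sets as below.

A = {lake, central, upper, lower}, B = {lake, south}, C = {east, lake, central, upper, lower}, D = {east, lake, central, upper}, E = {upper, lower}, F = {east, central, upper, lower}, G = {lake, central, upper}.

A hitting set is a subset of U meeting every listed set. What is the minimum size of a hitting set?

2

Take H = {lake, lower}. Each listed set contains at least one of these, so H is a hitting set of size 2.
The sets B, E are pairwise disjoint, so any hitting set needs a separate point for each — at least 2. Hence 2 is optimal.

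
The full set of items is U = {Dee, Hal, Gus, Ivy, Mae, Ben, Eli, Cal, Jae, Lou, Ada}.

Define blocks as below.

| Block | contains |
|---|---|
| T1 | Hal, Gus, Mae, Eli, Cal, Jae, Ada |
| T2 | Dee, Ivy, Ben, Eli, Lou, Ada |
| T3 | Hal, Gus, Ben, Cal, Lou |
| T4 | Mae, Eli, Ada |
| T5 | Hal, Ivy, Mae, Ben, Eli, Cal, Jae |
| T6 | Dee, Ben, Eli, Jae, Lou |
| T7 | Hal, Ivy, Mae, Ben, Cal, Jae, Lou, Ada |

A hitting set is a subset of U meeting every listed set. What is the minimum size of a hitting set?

2

H = {Ben, Ada} meets every block (each contains at least one member of H), and |H| = 2.
The blocks T3, T4 are pairwise disjoint, so any hitting set needs a separate item for each — at least 2. Hence 2 is optimal.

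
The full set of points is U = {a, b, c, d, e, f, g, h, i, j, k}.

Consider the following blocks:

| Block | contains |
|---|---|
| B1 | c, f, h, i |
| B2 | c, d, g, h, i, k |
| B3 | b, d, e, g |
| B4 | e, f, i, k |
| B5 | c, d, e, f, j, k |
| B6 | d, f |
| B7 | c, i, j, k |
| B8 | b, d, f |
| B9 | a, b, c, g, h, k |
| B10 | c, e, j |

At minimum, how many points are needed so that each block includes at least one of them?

Take T = {c, d, k}. Each listed block contains at least one of these, so T is a hitting set of size 3.
No choice of 2 points meets every block, so 3 is the minimum.

3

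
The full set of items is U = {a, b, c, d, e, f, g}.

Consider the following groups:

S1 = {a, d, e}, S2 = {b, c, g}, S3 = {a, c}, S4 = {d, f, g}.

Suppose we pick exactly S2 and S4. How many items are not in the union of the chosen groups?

2

Union of S2, S4 = {b, c, d, f, g}.
Not covered: a, e — 2 items.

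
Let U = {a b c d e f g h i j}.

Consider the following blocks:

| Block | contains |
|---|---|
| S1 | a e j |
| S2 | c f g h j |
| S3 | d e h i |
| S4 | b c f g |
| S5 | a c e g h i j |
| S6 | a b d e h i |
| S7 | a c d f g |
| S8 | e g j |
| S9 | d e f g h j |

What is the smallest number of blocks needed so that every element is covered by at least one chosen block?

2

Take {S2, S6}. Their union is {a, b, c, d, e, f, g, h, i, j}, which is all 10 elements.
No single block has all 10 elements (the largest, S5, has 7), so 2 is optimal.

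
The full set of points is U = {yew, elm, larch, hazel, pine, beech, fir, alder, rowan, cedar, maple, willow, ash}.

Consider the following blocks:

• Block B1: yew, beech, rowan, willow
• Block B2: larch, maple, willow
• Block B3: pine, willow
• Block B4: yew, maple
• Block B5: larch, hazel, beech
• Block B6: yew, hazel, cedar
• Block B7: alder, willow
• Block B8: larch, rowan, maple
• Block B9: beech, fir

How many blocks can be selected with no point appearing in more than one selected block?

4

B6, B7, B8, B9 are pairwise disjoint (B6={yew,hazel,cedar}; B7={alder,willow}; B8={larch,rowan,maple}; B9={beech,fir}).
Every remaining block overlaps one of these, and no 5 of the listed blocks are pairwise disjoint, so 4 is the maximum.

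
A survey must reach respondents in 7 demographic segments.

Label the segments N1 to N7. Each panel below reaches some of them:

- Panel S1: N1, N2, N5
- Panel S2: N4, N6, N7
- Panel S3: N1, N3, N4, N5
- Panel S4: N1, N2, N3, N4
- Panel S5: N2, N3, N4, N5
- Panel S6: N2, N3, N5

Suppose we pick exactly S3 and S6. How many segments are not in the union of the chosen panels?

2

Union of S3, S6 = {N1, N2, N3, N4, N5}.
Not covered: N6, N7 — 2 segments.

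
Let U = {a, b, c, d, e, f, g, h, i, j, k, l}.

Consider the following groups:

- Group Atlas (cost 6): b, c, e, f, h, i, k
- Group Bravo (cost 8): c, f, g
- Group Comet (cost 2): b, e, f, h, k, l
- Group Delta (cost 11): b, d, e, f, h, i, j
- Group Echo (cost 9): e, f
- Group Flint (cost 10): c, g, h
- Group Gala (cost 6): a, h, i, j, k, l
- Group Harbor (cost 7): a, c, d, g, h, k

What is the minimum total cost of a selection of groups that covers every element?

15

Comet, Gala, Harbor together cover every element (Comet ∪ Gala ∪ Harbor = {a, b, c, d, e, f, g, h, i, j, k, l}); total cost 2 + 6 + 7 = 15.
No covering selection has total cost below 15.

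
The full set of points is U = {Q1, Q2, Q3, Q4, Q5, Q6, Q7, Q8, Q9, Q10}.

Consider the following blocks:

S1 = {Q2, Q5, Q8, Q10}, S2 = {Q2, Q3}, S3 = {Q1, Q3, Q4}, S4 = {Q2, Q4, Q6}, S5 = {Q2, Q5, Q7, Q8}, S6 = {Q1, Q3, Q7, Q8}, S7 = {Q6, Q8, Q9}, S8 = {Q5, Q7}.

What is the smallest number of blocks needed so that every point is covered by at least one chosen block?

4

S1 and S3 and S6 and S7 together: S1 ∪ S3 ∪ S6 ∪ S7 = {Q1, Q2, Q3, Q4, Q5, Q6, Q7, Q8, Q9, Q10} — every point is covered.
Only S7 contains Q9, so S7 is forced; the remaining 7 points need at least 3 more blocks (each remaining block adds at most 3) — so at least 4 blocks are needed, and 4 is optimal.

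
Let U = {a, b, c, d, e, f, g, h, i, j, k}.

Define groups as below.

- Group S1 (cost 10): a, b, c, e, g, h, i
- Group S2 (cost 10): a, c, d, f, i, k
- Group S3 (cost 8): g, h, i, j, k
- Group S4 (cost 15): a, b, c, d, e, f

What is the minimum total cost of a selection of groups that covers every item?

S3, S4 together cover every item (S3 ∪ S4 = {a, b, c, d, e, f, g, h, i, j, k}); total cost 8 + 15 = 23.
The greedy pick S1, S2, S3 costs 28; no covering selection beats 23.

23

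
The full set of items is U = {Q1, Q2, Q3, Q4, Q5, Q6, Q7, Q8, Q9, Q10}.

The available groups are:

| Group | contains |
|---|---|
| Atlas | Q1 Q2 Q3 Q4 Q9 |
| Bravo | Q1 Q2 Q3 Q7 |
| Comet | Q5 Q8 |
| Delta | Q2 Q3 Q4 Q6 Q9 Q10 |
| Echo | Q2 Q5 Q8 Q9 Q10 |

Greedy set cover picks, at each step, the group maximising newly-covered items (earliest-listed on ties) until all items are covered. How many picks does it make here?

Greedy: pick Delta (covers 6 new) → pick Bravo (covers 2 new) → pick Comet (covers 2 new). Total picks: 3.

3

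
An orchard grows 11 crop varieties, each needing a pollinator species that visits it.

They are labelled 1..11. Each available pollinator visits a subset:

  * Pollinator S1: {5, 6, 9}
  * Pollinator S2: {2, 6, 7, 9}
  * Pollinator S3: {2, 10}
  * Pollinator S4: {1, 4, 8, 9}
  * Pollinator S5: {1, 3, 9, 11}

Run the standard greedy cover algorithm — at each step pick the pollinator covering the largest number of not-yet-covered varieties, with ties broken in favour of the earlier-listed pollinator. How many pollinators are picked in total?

Greedy: pick S2 (covers 4 new) → pick S4 (covers 3 new) → pick S5 (covers 2 new) → pick S1 (covers 1 new) → pick S3 (covers 1 new). Total picks: 5.

5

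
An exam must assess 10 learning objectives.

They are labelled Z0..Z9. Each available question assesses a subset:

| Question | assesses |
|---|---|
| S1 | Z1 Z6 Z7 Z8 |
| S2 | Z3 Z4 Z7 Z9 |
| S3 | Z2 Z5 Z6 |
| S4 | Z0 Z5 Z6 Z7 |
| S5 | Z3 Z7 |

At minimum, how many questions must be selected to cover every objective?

4

Take {S1, S2, S3, S4}. Their union is {Z0, Z1, Z2, Z3, Z4, Z5, Z6, Z7, Z8, Z9}, which is all 10 objectives.
No 3 of the 5 questions cover everything (all 10 combinations miss at least one objective), so 4 is optimal.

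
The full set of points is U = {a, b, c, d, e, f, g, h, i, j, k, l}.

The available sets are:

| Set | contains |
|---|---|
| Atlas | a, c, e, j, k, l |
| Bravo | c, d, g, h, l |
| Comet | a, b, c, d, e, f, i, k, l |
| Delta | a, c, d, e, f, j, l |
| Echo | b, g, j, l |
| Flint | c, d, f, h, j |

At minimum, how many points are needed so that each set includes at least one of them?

2

T = {f, l} meets every set (each contains at least one member of T), and |T| = 2.
No single point lies in every set, so at least 2 are needed and 2 is optimal.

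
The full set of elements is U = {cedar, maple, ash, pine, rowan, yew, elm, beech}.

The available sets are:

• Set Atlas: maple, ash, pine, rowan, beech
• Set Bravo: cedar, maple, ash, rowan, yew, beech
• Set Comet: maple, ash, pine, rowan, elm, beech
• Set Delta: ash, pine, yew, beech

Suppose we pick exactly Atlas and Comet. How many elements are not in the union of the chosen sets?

Union of Atlas, Comet = {maple, ash, pine, rowan, elm, beech}.
Not covered: cedar, yew — 2 elements.

2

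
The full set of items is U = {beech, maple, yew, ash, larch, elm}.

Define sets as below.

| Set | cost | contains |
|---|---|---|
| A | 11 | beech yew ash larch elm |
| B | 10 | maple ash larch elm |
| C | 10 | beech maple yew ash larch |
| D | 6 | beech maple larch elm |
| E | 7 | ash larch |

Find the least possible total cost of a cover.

C, D together cover every item (C ∪ D = {beech, maple, yew, ash, larch, elm}); total cost 10 + 6 = 16.
No covering selection has total cost below 16.

16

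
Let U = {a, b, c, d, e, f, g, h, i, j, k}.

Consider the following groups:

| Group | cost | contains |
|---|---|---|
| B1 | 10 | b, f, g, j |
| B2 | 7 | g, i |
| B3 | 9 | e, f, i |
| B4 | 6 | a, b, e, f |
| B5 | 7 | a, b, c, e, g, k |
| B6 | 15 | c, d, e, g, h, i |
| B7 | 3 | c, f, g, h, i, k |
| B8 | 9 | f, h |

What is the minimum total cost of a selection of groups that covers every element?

32

B1, B5, B6 together cover every element (B1 ∪ B5 ∪ B6 = {a, b, c, d, e, f, g, h, i, j, k}); total cost 10 + 7 + 15 = 32.
The greedy pick B7, B4, B1, B6 costs 34; no covering selection beats 32.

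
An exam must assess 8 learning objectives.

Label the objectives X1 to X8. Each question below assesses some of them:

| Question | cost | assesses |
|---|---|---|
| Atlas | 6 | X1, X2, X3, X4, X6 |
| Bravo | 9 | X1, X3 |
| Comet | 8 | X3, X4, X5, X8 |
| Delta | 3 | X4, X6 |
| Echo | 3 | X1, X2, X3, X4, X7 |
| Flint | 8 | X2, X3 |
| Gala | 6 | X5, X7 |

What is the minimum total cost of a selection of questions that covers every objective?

Comet, Delta, Echo together cover every objective (Comet ∪ Delta ∪ Echo = {X1, X2, X3, X4, X5, X6, X7, X8}); total cost 8 + 3 + 3 = 14.
No covering selection has total cost below 14.

14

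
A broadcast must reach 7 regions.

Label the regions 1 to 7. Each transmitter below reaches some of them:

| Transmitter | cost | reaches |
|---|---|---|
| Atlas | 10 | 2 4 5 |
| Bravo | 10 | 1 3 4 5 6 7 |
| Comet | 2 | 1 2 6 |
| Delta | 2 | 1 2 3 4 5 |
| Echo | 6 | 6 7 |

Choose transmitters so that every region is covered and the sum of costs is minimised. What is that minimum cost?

8

Delta, Echo together cover every region (Delta ∪ Echo = {1, 2, 3, 4, 5, 6, 7}); total cost 2 + 6 = 8.
The greedy pick Delta, Comet, Echo costs 10; no covering selection beats 8.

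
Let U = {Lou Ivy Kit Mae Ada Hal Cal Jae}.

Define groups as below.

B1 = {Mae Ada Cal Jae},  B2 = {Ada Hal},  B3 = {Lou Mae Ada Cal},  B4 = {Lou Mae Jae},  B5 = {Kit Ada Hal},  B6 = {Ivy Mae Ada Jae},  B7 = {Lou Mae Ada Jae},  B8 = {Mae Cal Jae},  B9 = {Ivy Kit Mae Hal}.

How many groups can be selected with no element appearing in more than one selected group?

B5, B8 are pairwise disjoint (B5={Kit,Ada,Hal}; B8={Mae,Cal,Jae}).
Every remaining group overlaps one of these, and no 3 of the listed groups are pairwise disjoint, so 2 is the maximum.

2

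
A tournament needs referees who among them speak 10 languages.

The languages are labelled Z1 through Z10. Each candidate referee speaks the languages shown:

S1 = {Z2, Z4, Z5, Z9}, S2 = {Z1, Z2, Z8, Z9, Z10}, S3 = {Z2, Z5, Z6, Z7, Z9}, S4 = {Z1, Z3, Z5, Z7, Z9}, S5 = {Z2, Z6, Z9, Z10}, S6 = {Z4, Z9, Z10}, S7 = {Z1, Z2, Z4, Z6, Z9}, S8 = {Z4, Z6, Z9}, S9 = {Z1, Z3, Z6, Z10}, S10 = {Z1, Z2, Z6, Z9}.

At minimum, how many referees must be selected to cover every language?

S2 and S4 and S8 together: S2 ∪ S4 ∪ S8 = {Z1, Z2, Z3, Z4, Z5, Z6, Z7, Z8, Z9, Z10} — every language is covered.
Only S2 contains Z8, so S2 is forced; the remaining 5 languages need at least 2 more referees (each remaining referee adds at most 3) — so at least 3 referees are needed, and 3 is optimal.

3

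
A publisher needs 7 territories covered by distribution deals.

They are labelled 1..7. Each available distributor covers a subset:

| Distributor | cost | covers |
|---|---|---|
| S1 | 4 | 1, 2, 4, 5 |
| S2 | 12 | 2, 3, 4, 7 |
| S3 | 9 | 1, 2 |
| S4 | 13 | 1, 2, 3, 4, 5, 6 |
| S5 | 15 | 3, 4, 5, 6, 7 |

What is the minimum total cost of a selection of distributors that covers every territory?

S1, S5 together cover every territory (S1 ∪ S5 = {1, 2, 3, 4, 5, 6, 7}); total cost 4 + 15 = 19.
No covering selection has total cost below 19.

19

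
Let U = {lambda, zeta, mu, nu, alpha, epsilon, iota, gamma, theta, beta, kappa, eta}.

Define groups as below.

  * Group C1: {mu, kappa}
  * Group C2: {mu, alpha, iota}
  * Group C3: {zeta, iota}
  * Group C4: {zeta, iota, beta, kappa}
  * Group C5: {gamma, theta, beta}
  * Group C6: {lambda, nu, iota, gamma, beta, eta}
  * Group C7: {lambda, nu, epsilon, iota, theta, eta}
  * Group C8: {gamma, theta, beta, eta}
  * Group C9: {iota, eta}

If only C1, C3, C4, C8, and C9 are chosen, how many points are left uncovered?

Union of C1, C3, C4, C8, C9 = {zeta, mu, iota, gamma, theta, beta, kappa, eta}.
Not covered: lambda, nu, alpha, epsilon — 4 points.

4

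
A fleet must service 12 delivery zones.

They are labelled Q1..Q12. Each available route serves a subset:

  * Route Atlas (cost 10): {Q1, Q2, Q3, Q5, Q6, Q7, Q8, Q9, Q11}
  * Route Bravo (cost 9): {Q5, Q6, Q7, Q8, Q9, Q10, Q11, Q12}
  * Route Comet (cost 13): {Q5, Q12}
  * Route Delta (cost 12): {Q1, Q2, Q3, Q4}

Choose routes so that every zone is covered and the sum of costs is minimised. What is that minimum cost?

Bravo, Delta together cover every zone (Bravo ∪ Delta = {Q1, Q2, Q3, Q4, Q5, Q6, Q7, Q8, Q9, Q10, Q11, Q12}); total cost 9 + 12 = 21.
The greedy pick Atlas, Bravo, Delta costs 31; no covering selection beats 21.

21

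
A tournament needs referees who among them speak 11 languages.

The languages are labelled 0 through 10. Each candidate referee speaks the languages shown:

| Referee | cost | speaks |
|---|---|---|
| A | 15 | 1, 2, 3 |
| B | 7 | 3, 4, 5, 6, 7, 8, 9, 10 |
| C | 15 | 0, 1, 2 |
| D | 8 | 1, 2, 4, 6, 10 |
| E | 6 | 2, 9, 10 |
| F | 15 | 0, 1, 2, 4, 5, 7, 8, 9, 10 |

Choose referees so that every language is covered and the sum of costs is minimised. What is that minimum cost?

22

B, C together cover every language (B ∪ C = {0, 1, 2, 3, 4, 5, 6, 7, 8, 9, 10}); total cost 7 + 15 = 22.
The greedy pick B, D, C costs 30; no covering selection beats 22.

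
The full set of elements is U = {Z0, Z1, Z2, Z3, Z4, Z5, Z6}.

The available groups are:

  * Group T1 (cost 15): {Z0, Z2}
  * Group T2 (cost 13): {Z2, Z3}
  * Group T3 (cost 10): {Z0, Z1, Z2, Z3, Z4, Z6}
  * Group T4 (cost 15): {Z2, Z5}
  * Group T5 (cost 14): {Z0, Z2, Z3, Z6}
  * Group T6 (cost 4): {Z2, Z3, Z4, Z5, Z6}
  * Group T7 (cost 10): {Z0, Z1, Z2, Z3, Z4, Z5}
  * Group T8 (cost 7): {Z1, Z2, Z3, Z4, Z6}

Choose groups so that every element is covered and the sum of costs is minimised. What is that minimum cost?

14

T6, T7 together cover every element (T6 ∪ T7 = {Z0, Z1, Z2, Z3, Z4, Z5, Z6}); total cost 4 + 10 = 14.
No covering selection has total cost below 14.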